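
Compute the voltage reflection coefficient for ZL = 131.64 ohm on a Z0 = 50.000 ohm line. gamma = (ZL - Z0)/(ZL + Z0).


gamma = (131.64 - 50.000) / (131.64 + 50.000) = 0.4495

0.4495


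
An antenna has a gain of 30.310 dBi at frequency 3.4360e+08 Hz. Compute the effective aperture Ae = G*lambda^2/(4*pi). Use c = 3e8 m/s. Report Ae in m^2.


lambda = c / f = 3.0000e+08 / 3.4360e+08 = 0.8731083 m
G_linear = 10^(30.310/10) = 1073.989
Ae = G_linear * lambda^2 / (4*pi) = 1073.989 * 0.8731083^2 / (4*pi) = 65.15 m^2

65.15 m^2


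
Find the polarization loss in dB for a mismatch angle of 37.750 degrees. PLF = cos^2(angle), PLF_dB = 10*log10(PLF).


PLF_linear = cos^2(37.750 deg) = 0.6251900
PLF_dB = 10 * log10(0.6251900) = -2.040 dB

-2.040 dB


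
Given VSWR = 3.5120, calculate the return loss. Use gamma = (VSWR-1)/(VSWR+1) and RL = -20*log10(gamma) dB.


gamma = (3.5120 - 1) / (3.5120 + 1) = 0.5567376
RL = -20 * log10(0.5567376) = 5.087 dB

5.087 dB


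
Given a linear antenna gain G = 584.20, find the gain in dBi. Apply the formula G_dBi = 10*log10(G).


G_dBi = 10 * log10(584.20) = 27.67 dBi

27.67 dBi


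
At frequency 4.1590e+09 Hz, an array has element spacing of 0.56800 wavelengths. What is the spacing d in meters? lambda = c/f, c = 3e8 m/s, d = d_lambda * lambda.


lambda = c / f = 3.0000e+08 / 4.1590e+09 = 0.07213272 m
d = 0.56800 * 0.07213272 = 0.04097 m

0.04097 m


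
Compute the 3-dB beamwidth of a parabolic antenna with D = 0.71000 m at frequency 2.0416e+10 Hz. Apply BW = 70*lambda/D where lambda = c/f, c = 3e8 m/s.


lambda = c / f = 3.0000e+08 / 2.0416e+10 = 0.01469436 m
BW = 70 * 0.01469436 / 0.71000 = 1.449 deg

1.449 deg


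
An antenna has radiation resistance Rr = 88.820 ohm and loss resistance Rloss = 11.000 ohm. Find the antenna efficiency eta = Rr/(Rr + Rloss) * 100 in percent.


eta = 88.820 / (88.820 + 11.000) * 100 = 88.98%

88.98%


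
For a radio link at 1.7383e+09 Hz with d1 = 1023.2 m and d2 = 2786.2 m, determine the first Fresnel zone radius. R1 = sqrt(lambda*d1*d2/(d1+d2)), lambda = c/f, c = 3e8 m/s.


lambda = c / f = 3.0000e+08 / 1.7383e+09 = 0.1725824 m
R1 = sqrt(0.1725824 * 1023.2 * 2786.2 / (1023.2 + 2786.2)) = 11.36 m

11.36 m


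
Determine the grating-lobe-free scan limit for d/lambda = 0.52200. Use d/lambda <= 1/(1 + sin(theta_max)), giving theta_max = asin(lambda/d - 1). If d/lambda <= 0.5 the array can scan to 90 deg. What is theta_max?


lambda/d - 1 = 1/0.52200 - 1 = 0.9157088
theta_max = asin(0.9157088) = 66.31 deg

66.31 deg


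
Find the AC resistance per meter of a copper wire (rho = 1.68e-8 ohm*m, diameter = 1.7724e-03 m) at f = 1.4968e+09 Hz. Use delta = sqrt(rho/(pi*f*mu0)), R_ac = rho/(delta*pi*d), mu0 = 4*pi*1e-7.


delta = sqrt(1.68e-8 / (pi * 1.4968e+09 * 4*pi*1e-7)) = 1.686137e-06 m
R_ac = 1.68e-8 / (1.686137e-06 * pi * 1.7724e-03) = 1.789 ohm/m

1.789 ohm/m


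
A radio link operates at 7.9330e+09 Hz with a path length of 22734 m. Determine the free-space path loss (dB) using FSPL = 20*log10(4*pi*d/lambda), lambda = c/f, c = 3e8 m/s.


lambda = c / f = 3.0000e+08 / 7.9330e+09 = 0.03781671 m
FSPL = 20 * log10(4*pi*22734/0.03781671) = 137.6 dB

137.6 dB


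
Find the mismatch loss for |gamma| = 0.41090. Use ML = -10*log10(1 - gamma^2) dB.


ML = -10 * log10(1 - 0.41090^2) = -10 * log10(0.83116119) = 0.8031 dB

0.8031 dB


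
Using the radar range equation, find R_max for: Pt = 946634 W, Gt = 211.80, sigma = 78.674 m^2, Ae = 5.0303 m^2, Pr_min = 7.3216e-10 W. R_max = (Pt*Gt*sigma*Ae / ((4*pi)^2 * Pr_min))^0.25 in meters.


R^4 = 946634*211.80*78.674*5.0303 / ((4*pi)^2 * 7.3216e-10) = 6.862896e+17
R_max = 6.862896e+17^0.25 = 28782 m

28782 m


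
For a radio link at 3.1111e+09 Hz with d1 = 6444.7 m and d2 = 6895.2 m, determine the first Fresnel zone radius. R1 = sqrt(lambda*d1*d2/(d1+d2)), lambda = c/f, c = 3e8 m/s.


lambda = c / f = 3.0000e+08 / 3.1111e+09 = 0.09642892 m
R1 = sqrt(0.09642892 * 6444.7 * 6895.2 / (6444.7 + 6895.2)) = 17.92 m

17.92 m


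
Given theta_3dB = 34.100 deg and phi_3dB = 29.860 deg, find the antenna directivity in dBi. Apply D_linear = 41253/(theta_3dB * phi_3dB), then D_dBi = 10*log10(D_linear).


D_linear = 41253 / (34.100 * 29.860) = 40.51458
D_dBi = 10 * log10(40.51458) = 16.08 dBi

16.08 dBi


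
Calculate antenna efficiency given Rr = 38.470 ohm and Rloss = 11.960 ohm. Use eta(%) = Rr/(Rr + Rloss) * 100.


eta = 38.470 / (38.470 + 11.960) * 100 = 76.28%

76.28%


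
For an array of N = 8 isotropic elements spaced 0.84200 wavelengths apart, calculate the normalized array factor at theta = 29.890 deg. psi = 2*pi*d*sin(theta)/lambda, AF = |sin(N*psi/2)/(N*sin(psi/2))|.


psi = 2*pi*0.84200*sin(29.890 deg) = 2.636420 rad
AF = |sin(8*2.636420/2) / (8*sin(2.636420/2))| = 0.1163

0.1163


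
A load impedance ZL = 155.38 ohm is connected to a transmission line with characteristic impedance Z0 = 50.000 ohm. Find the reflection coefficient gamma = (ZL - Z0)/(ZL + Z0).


gamma = (155.38 - 50.000) / (155.38 + 50.000) = 0.5131

0.5131


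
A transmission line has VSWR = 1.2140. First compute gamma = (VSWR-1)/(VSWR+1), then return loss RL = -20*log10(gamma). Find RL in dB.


gamma = (1.2140 - 1) / (1.2140 + 1) = 0.09665763
RL = -20 * log10(0.09665763) = 20.30 dB

20.30 dB


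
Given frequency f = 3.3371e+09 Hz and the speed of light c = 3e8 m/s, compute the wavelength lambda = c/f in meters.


lambda = c / f = 3.0000e+08 / 3.3371e+09 = 0.08990 m

0.08990 m


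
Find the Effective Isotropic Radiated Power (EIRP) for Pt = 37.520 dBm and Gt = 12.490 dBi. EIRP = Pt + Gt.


EIRP = Pt + Gt = 37.520 + 12.490 = 50.01 dBm

50.01 dBm


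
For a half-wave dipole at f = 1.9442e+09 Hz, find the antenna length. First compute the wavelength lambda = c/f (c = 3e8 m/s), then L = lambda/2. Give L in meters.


lambda = c / f = 3.0000e+08 / 1.9442e+09 = 0.1543051 m
L = lambda / 2 = 0.1543051 / 2 = 0.07715 m

0.07715 m


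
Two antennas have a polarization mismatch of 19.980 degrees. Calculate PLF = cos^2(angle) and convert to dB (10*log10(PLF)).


PLF_linear = cos^2(19.980 deg) = 0.8832465
PLF_dB = 10 * log10(0.8832465) = -0.5392 dB

-0.5392 dB


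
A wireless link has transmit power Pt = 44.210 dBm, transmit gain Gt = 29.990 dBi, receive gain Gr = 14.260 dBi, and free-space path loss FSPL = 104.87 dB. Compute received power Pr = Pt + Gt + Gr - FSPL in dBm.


Pr = 44.210 + 29.990 + 14.260 - 104.87 = -16.41 dBm

-16.41 dBm


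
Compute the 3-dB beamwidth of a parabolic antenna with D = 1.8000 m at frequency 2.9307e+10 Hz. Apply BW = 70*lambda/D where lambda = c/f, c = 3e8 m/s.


lambda = c / f = 3.0000e+08 / 2.9307e+10 = 0.01023646 m
BW = 70 * 0.01023646 / 1.8000 = 0.3981 deg

0.3981 deg


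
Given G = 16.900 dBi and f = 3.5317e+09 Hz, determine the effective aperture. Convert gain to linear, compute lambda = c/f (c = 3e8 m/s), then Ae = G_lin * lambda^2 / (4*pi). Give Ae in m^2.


lambda = c / f = 3.0000e+08 / 3.5317e+09 = 0.08494493 m
G_linear = 10^(16.900/10) = 48.97788
Ae = G_linear * lambda^2 / (4*pi) = 48.97788 * 0.08494493^2 / (4*pi) = 0.02812 m^2

0.02812 m^2


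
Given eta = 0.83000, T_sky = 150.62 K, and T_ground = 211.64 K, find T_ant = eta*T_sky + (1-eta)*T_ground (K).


T_ant = 0.83000 * 150.62 + (1 - 0.83000) * 211.64 = 161.0 K

161.0 K


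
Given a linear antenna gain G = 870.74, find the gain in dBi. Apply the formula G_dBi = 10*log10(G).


G_dBi = 10 * log10(870.74) = 29.40 dBi

29.40 dBi


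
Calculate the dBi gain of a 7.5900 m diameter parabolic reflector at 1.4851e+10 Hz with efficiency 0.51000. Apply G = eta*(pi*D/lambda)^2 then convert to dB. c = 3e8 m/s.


lambda = c / f = 3.0000e+08 / 1.4851e+10 = 0.02020066 m
G_linear = 0.51000 * (pi * 7.5900 / 0.02020066)^2 = 710595.3
G_dBi = 10 * log10(710595.3) = 58.52 dBi

58.52 dBi


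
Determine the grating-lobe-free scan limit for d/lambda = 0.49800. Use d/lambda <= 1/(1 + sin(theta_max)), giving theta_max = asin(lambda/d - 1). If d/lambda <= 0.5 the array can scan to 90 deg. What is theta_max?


lambda/d - 1 = 1/0.49800 - 1 = 1.008032 >= 1
d/lambda <= 0.5, so the array can scan to endfire without grating lobes: theta_max = 90 deg

90 deg


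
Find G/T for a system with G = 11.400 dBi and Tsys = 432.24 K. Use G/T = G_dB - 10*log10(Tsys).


G/T = 11.400 - 10*log10(432.24) = 11.400 - 26.35725 = -14.96 dB/K

-14.96 dB/K


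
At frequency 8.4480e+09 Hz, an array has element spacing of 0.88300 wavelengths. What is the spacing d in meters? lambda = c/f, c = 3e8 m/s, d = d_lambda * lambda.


lambda = c / f = 3.0000e+08 / 8.4480e+09 = 0.03551136 m
d = 0.88300 * 0.03551136 = 0.03136 m

0.03136 m


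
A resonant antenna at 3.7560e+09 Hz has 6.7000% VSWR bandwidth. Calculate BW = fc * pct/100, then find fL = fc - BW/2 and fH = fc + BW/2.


BW = 3.7560e+09 * 6.7000/100 = 2.516520e+08 Hz
fL = 3.7560e+09 - 2.516520e+08/2 = 3.630e+09 Hz
fH = 3.7560e+09 + 2.516520e+08/2 = 3.882e+09 Hz

BW=2.517e+08 Hz, fL=3.630e+09 Hz, fH=3.882e+09 Hz


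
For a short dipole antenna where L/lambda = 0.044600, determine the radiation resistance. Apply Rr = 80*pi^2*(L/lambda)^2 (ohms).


Rr = 80 * pi^2 * (0.044600)^2 = 80 * 9.869604 * 1.989160e-03 = 1.571 ohm

1.571 ohm


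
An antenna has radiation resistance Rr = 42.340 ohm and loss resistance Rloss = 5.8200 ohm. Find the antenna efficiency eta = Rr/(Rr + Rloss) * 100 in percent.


eta = 42.340 / (42.340 + 5.8200) * 100 = 87.92%

87.92%


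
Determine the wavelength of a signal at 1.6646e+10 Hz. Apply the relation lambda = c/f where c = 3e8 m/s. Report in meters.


lambda = c / f = 3.0000e+08 / 1.6646e+10 = 0.01802 m

0.01802 m


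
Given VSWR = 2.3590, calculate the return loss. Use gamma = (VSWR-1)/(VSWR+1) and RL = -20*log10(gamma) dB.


gamma = (2.3590 - 1) / (2.3590 + 1) = 0.4045847
RL = -20 * log10(0.4045847) = 7.860 dB

7.860 dB


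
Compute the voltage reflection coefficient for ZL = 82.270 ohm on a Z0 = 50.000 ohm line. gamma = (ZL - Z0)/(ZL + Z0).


gamma = (82.270 - 50.000) / (82.270 + 50.000) = 0.2440

0.2440


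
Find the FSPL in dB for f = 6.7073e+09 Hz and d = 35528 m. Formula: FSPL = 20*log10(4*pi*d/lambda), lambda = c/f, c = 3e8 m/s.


lambda = c / f = 3.0000e+08 / 6.7073e+09 = 0.04472739 m
FSPL = 20 * log10(4*pi*35528/0.04472739) = 140.0 dB

140.0 dB


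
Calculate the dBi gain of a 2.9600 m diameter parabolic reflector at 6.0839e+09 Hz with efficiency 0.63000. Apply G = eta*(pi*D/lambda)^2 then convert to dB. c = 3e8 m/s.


lambda = c / f = 3.0000e+08 / 6.0839e+09 = 0.04931048 m
G_linear = 0.63000 * (pi * 2.9600 / 0.04931048)^2 = 22405.02
G_dBi = 10 * log10(22405.02) = 43.50 dBi

43.50 dBi


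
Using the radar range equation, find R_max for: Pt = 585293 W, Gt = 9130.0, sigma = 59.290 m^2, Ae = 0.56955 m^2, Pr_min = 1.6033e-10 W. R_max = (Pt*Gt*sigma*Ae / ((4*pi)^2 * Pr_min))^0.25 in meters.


R^4 = 585293*9130.0*59.290*0.56955 / ((4*pi)^2 * 1.6033e-10) = 7.127265e+18
R_max = 7.127265e+18^0.25 = 51669 m

51669 m


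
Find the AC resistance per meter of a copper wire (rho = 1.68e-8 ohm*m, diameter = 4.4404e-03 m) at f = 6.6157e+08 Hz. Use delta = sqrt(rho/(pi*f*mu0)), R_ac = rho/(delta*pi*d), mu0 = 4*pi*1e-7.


delta = sqrt(1.68e-8 / (pi * 6.6157e+08 * 4*pi*1e-7)) = 2.536220e-06 m
R_ac = 1.68e-8 / (2.536220e-06 * pi * 4.4404e-03) = 0.4748 ohm/m

0.4748 ohm/m


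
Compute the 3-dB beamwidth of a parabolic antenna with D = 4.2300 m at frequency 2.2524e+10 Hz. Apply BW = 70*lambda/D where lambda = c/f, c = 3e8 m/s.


lambda = c / f = 3.0000e+08 / 2.2524e+10 = 0.01331913 m
BW = 70 * 0.01331913 / 4.2300 = 0.2204 deg

0.2204 deg


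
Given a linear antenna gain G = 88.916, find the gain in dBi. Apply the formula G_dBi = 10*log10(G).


G_dBi = 10 * log10(88.916) = 19.49 dBi

19.49 dBi


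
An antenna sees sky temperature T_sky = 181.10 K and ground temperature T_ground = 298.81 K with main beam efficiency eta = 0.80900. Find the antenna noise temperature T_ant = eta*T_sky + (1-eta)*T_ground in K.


T_ant = 0.80900 * 181.10 + (1 - 0.80900) * 298.81 = 203.6 K

203.6 K


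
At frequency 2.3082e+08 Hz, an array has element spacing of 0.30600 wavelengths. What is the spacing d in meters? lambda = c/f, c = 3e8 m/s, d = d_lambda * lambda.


lambda = c / f = 3.0000e+08 / 2.3082e+08 = 1.299714 m
d = 0.30600 * 1.299714 = 0.3977 m

0.3977 m


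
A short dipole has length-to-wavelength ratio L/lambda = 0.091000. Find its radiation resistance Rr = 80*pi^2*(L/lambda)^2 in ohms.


Rr = 80 * pi^2 * (0.091000)^2 = 80 * 9.869604 * 8.281000e-03 = 6.538 ohm

6.538 ohm


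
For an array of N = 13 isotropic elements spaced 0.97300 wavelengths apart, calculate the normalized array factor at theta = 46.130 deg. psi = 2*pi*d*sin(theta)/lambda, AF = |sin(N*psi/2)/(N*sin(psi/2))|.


psi = 2*pi*0.97300*sin(46.130 deg) = 4.407337 rad
AF = |sin(13*4.407337/2) / (13*sin(4.407337/2))| = 0.03480

0.03480


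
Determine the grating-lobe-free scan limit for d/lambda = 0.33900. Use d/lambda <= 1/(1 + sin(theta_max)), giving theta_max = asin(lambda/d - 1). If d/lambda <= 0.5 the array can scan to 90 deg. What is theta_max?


lambda/d - 1 = 1/0.33900 - 1 = 1.949853 >= 1
d/lambda <= 0.5, so the array can scan to endfire without grating lobes: theta_max = 90 deg

90 deg


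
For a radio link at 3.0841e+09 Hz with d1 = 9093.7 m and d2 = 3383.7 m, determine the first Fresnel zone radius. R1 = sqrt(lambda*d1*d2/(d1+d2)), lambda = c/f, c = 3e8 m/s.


lambda = c / f = 3.0000e+08 / 3.0841e+09 = 0.09727311 m
R1 = sqrt(0.09727311 * 9093.7 * 3383.7 / (9093.7 + 3383.7)) = 15.49 m

15.49 m


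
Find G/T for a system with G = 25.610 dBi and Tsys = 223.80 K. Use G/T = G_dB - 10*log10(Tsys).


G/T = 25.610 - 10*log10(223.80) = 25.610 - 23.49860 = 2.111 dB/K

2.111 dB/K


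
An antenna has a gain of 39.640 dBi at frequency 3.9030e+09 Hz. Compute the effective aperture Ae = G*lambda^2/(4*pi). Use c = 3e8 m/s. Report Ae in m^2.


lambda = c / f = 3.0000e+08 / 3.9030e+09 = 0.07686395 m
G_linear = 10^(39.640/10) = 9204.496
Ae = G_linear * lambda^2 / (4*pi) = 9204.496 * 0.07686395^2 / (4*pi) = 4.327 m^2

4.327 m^2


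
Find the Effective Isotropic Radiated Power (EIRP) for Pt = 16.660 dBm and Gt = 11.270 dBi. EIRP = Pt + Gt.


EIRP = Pt + Gt = 16.660 + 11.270 = 27.93 dBm

27.93 dBm


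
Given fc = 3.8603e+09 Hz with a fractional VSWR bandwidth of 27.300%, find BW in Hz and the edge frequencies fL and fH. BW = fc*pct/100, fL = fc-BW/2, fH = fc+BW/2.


BW = 3.8603e+09 * 27.300/100 = 1.053862e+09 Hz
fL = 3.8603e+09 - 1.053862e+09/2 = 3.333e+09 Hz
fH = 3.8603e+09 + 1.053862e+09/2 = 4.387e+09 Hz

BW=1.054e+09 Hz, fL=3.333e+09 Hz, fH=4.387e+09 Hz


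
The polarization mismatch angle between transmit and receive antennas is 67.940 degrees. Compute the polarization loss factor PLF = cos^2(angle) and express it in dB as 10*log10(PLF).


PLF_linear = cos^2(67.940 deg) = 0.1410583
PLF_dB = 10 * log10(0.1410583) = -8.506 dB

-8.506 dB


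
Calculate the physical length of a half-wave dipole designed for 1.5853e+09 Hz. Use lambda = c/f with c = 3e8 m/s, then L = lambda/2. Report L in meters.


lambda = c / f = 3.0000e+08 / 1.5853e+09 = 0.1892386 m
L = lambda / 2 = 0.1892386 / 2 = 0.09462 m

0.09462 m


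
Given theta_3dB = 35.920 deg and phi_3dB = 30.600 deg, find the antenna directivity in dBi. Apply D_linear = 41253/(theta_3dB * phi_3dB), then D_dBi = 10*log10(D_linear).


D_linear = 41253 / (35.920 * 30.600) = 37.53166
D_dBi = 10 * log10(37.53166) = 15.74 dBi

15.74 dBi


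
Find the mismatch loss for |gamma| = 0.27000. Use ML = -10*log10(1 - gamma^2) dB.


ML = -10 * log10(1 - 0.27000^2) = -10 * log10(0.9271) = 0.3287 dB

0.3287 dB


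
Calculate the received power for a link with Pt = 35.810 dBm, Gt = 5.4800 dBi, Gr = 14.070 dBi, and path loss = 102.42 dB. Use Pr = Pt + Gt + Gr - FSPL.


Pr = 35.810 + 5.4800 + 14.070 - 102.42 = -47.06 dBm

-47.06 dBm


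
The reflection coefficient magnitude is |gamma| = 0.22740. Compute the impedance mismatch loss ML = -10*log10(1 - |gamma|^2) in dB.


ML = -10 * log10(1 - 0.22740^2) = -10 * log10(0.94828924) = 0.2306 dB

0.2306 dB


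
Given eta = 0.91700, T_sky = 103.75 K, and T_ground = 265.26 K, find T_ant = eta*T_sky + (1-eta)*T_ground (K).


T_ant = 0.91700 * 103.75 + (1 - 0.91700) * 265.26 = 117.2 K

117.2 K


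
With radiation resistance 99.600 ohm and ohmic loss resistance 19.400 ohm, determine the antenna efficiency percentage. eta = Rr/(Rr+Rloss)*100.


eta = 99.600 / (99.600 + 19.400) * 100 = 83.70%

83.70%


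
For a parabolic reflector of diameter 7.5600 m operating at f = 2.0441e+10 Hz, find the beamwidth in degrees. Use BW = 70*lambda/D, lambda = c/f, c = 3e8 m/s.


lambda = c / f = 3.0000e+08 / 2.0441e+10 = 0.01467639 m
BW = 70 * 0.01467639 / 7.5600 = 0.1359 deg

0.1359 deg


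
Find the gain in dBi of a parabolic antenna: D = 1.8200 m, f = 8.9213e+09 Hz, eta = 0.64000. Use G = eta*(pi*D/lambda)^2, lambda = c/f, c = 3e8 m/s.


lambda = c / f = 3.0000e+08 / 8.9213e+09 = 0.03362739 m
G_linear = 0.64000 * (pi * 1.8200 / 0.03362739)^2 = 18502.75
G_dBi = 10 * log10(18502.75) = 42.67 dBi

42.67 dBi


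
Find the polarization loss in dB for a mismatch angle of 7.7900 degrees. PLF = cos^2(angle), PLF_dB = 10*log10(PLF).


PLF_linear = cos^2(7.7900 deg) = 0.9816282
PLF_dB = 10 * log10(0.9816282) = -0.08053 dB

-0.08053 dB


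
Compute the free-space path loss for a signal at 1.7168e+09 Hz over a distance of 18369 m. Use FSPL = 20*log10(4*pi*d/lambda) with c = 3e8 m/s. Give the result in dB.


lambda = c / f = 3.0000e+08 / 1.7168e+09 = 0.1747437 m
FSPL = 20 * log10(4*pi*18369/0.1747437) = 122.4 dB

122.4 dB


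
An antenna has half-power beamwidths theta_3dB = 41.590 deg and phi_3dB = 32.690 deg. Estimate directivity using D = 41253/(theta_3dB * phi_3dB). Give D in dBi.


D_linear = 41253 / (41.590 * 32.690) = 30.34252
D_dBi = 10 * log10(30.34252) = 14.82 dBi

14.82 dBi


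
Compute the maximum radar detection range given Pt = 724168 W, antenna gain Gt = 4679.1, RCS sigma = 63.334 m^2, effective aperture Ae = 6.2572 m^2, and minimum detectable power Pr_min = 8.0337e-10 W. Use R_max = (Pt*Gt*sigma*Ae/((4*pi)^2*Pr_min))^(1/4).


R^4 = 724168*4679.1*63.334*6.2572 / ((4*pi)^2 * 8.0337e-10) = 1.058482e+19
R_max = 1.058482e+19^0.25 = 57039 m

57039 m


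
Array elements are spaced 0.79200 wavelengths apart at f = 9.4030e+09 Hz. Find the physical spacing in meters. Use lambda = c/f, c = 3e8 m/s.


lambda = c / f = 3.0000e+08 / 9.4030e+09 = 0.03190471 m
d = 0.79200 * 0.03190471 = 0.02527 m

0.02527 m


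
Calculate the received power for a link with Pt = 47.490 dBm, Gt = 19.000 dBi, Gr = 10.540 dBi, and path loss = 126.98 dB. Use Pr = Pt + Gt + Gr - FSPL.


Pr = 47.490 + 19.000 + 10.540 - 126.98 = -49.95 dBm

-49.95 dBm


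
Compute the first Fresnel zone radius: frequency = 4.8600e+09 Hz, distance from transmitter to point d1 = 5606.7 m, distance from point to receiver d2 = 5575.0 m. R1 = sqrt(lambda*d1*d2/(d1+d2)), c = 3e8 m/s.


lambda = c / f = 3.0000e+08 / 4.8600e+09 = 0.06172840 m
R1 = sqrt(0.06172840 * 5606.7 * 5575.0 / (5606.7 + 5575.0)) = 13.14 m

13.14 m


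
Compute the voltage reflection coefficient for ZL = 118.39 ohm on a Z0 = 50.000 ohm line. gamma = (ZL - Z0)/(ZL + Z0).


gamma = (118.39 - 50.000) / (118.39 + 50.000) = 0.4061

0.4061


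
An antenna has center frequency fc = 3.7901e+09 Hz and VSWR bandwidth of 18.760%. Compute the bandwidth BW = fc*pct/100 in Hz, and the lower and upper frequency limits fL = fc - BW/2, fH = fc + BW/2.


BW = 3.7901e+09 * 18.760/100 = 7.110228e+08 Hz
fL = 3.7901e+09 - 7.110228e+08/2 = 3.435e+09 Hz
fH = 3.7901e+09 + 7.110228e+08/2 = 4.146e+09 Hz

BW=7.110e+08 Hz, fL=3.435e+09 Hz, fH=4.146e+09 Hz


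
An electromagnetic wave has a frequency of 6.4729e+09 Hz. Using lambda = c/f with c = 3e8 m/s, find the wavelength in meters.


lambda = c / f = 3.0000e+08 / 6.4729e+09 = 0.04635 m

0.04635 m


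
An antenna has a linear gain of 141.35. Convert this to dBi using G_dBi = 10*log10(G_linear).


G_dBi = 10 * log10(141.35) = 21.50 dBi

21.50 dBi


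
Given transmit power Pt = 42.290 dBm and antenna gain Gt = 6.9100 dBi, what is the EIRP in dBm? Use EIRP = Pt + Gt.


EIRP = Pt + Gt = 42.290 + 6.9100 = 49.20 dBm

49.20 dBm


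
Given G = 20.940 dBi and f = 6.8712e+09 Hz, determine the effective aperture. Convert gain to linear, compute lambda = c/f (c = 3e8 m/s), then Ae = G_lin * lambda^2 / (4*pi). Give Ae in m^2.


lambda = c / f = 3.0000e+08 / 6.8712e+09 = 0.04366050 m
G_linear = 10^(20.940/10) = 124.1652
Ae = G_linear * lambda^2 / (4*pi) = 124.1652 * 0.04366050^2 / (4*pi) = 0.01884 m^2

0.01884 m^2


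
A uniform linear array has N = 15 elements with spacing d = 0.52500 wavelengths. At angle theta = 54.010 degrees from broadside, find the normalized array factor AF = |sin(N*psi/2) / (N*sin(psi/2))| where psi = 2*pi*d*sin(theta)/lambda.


psi = 2*pi*0.52500*sin(54.010 deg) = 2.669020 rad
AF = |sin(15*2.669020/2) / (15*sin(2.669020/2))| = 0.06309

0.06309


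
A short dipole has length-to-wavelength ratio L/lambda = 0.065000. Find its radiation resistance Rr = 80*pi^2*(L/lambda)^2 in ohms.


Rr = 80 * pi^2 * (0.065000)^2 = 80 * 9.869604 * 4.225000e-03 = 3.336 ohm

3.336 ohm


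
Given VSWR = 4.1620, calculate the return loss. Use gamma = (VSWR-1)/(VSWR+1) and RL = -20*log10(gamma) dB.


gamma = (4.1620 - 1) / (4.1620 + 1) = 0.6125533
RL = -20 * log10(0.6125533) = 4.257 dB

4.257 dB


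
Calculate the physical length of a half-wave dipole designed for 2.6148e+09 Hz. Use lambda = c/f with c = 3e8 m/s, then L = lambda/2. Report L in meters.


lambda = c / f = 3.0000e+08 / 2.6148e+09 = 0.1147315 m
L = lambda / 2 = 0.1147315 / 2 = 0.05737 m

0.05737 m


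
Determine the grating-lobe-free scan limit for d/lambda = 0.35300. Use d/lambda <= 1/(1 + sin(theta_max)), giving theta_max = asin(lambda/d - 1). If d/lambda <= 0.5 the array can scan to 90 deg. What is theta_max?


lambda/d - 1 = 1/0.35300 - 1 = 1.832861 >= 1
d/lambda <= 0.5, so the array can scan to endfire without grating lobes: theta_max = 90 deg

90 deg


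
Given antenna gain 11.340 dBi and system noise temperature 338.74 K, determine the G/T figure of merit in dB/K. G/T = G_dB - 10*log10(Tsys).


G/T = 11.340 - 10*log10(338.74) = 11.340 - 25.29866 = -13.96 dB/K

-13.96 dB/K


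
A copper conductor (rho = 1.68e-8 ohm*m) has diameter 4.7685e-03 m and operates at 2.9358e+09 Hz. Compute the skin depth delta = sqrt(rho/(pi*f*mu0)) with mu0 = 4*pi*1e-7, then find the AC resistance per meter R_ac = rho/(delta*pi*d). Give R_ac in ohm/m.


delta = sqrt(1.68e-8 / (pi * 2.9358e+09 * 4*pi*1e-7)) = 1.203959e-06 m
R_ac = 1.68e-8 / (1.203959e-06 * pi * 4.7685e-03) = 0.9315 ohm/m

0.9315 ohm/m


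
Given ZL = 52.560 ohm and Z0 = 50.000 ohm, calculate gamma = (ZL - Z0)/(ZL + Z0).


gamma = (52.560 - 50.000) / (52.560 + 50.000) = 0.02496

0.02496


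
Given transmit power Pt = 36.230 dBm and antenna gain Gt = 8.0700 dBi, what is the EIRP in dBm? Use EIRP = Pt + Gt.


EIRP = Pt + Gt = 36.230 + 8.0700 = 44.30 dBm

44.30 dBm


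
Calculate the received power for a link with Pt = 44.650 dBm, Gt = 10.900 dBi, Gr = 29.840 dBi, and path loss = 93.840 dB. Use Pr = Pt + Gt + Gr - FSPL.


Pr = 44.650 + 10.900 + 29.840 - 93.840 = -8.45 dBm

-8.45 dBm


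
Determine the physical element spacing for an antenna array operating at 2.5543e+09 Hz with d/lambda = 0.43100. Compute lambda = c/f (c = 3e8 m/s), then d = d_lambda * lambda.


lambda = c / f = 3.0000e+08 / 2.5543e+09 = 0.1174490 m
d = 0.43100 * 0.1174490 = 0.05062 m

0.05062 m


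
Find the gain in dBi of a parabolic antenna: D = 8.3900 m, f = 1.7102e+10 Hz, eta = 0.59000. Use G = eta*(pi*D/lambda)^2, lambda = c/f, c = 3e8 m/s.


lambda = c / f = 3.0000e+08 / 1.7102e+10 = 0.01754181 m
G_linear = 0.59000 * (pi * 8.3900 / 0.01754181)^2 = 1.332069e+06
G_dBi = 10 * log10(1.332069e+06) = 61.25 dBi

61.25 dBi


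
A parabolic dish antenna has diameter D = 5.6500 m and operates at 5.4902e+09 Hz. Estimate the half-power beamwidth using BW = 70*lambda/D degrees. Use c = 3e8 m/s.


lambda = c / f = 3.0000e+08 / 5.4902e+09 = 0.05464282 m
BW = 70 * 0.05464282 / 5.6500 = 0.6770 deg

0.6770 deg


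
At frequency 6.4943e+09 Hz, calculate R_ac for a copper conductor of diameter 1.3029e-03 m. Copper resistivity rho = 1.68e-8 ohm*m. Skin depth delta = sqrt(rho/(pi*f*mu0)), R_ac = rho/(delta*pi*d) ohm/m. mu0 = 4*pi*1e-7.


delta = sqrt(1.68e-8 / (pi * 6.4943e+09 * 4*pi*1e-7)) = 8.094846e-07 m
R_ac = 1.68e-8 / (8.094846e-07 * pi * 1.3029e-03) = 5.070 ohm/m

5.070 ohm/m


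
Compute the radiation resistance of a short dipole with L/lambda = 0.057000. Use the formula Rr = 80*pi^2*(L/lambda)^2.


Rr = 80 * pi^2 * (0.057000)^2 = 80 * 9.869604 * 3.249000e-03 = 2.565 ohm

2.565 ohm


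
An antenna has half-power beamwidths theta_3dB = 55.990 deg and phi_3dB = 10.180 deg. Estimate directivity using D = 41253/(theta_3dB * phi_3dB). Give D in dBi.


D_linear = 41253 / (55.990 * 10.180) = 72.37645
D_dBi = 10 * log10(72.37645) = 18.60 dBi

18.60 dBi


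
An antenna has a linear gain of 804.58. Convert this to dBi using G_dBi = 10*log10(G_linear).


G_dBi = 10 * log10(804.58) = 29.06 dBi

29.06 dBi


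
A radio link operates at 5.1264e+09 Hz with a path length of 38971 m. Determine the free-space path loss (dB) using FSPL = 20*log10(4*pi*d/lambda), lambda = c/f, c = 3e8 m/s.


lambda = c / f = 3.0000e+08 / 5.1264e+09 = 0.05852060 m
FSPL = 20 * log10(4*pi*38971/0.05852060) = 138.5 dB

138.5 dB


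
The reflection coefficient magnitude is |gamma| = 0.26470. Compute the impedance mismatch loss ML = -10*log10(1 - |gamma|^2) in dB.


ML = -10 * log10(1 - 0.26470^2) = -10 * log10(0.92993391) = 0.3155 dB

0.3155 dB


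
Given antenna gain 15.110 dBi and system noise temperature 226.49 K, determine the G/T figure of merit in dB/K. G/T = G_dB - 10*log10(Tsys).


G/T = 15.110 - 10*log10(226.49) = 15.110 - 23.55049 = -8.440 dB/K

-8.440 dB/K


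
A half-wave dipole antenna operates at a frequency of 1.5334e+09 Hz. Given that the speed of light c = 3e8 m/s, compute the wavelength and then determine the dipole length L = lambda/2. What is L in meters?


lambda = c / f = 3.0000e+08 / 1.5334e+09 = 0.1956437 m
L = lambda / 2 = 0.1956437 / 2 = 0.09782 m

0.09782 m


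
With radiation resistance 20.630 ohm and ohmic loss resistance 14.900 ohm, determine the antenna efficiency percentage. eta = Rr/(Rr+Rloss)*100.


eta = 20.630 / (20.630 + 14.900) * 100 = 58.06%

58.06%


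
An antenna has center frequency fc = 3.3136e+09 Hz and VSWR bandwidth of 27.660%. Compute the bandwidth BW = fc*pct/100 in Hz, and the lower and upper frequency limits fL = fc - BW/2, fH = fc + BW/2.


BW = 3.3136e+09 * 27.660/100 = 9.165418e+08 Hz
fL = 3.3136e+09 - 9.165418e+08/2 = 2.855e+09 Hz
fH = 3.3136e+09 + 9.165418e+08/2 = 3.772e+09 Hz

BW=9.165e+08 Hz, fL=2.855e+09 Hz, fH=3.772e+09 Hz


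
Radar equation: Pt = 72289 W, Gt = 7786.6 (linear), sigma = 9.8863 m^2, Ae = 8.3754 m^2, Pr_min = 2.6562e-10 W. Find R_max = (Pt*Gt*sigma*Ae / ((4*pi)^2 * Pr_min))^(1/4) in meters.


R^4 = 72289*7786.6*9.8863*8.3754 / ((4*pi)^2 * 2.6562e-10) = 1.111166e+18
R_max = 1.111166e+18^0.25 = 32467 m

32467 m


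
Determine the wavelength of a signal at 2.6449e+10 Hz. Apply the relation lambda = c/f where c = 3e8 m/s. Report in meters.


lambda = c / f = 3.0000e+08 / 2.6449e+10 = 0.01134 m

0.01134 m


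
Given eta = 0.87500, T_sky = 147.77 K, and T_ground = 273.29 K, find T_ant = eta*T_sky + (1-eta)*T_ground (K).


T_ant = 0.87500 * 147.77 + (1 - 0.87500) * 273.29 = 163.5 K

163.5 K


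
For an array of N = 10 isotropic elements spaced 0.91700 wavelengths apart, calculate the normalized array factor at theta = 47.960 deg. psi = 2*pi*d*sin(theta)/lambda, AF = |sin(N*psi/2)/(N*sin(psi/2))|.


psi = 2*pi*0.91700*sin(47.960 deg) = 4.279071 rad
AF = |sin(10*4.279071/2) / (10*sin(4.279071/2))| = 0.06660

0.06660


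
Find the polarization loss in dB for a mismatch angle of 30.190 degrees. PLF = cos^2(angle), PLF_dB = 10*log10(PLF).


PLF_linear = cos^2(30.190 deg) = 0.7471227
PLF_dB = 10 * log10(0.7471227) = -1.266 dB

-1.266 dB


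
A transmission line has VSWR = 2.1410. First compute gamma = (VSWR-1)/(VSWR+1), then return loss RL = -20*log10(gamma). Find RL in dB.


gamma = (2.1410 - 1) / (2.1410 + 1) = 0.3632601
RL = -20 * log10(0.3632601) = 8.796 dB

8.796 dB


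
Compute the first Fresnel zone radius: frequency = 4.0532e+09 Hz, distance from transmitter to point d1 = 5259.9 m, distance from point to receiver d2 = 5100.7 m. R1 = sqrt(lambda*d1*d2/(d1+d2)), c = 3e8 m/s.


lambda = c / f = 3.0000e+08 / 4.0532e+09 = 0.07401559 m
R1 = sqrt(0.07401559 * 5259.9 * 5100.7 / (5259.9 + 5100.7)) = 13.84 m

13.84 m


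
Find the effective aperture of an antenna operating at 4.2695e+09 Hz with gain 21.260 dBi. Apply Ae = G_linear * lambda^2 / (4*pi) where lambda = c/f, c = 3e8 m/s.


lambda = c / f = 3.0000e+08 / 4.2695e+09 = 0.07026584 m
G_linear = 10^(21.260/10) = 133.6596
Ae = G_linear * lambda^2 / (4*pi) = 133.6596 * 0.07026584^2 / (4*pi) = 0.05251 m^2

0.05251 m^2


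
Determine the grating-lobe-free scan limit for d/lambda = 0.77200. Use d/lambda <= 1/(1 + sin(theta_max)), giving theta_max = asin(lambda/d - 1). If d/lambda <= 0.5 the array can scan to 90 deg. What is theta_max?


lambda/d - 1 = 1/0.77200 - 1 = 0.2953368
theta_max = asin(0.2953368) = 17.18 deg

17.18 deg


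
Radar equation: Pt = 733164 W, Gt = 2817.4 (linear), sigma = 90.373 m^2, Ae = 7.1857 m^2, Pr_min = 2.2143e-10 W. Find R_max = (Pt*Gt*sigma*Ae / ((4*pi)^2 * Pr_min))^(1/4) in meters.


R^4 = 733164*2817.4*90.373*7.1857 / ((4*pi)^2 * 2.2143e-10) = 3.836200e+19
R_max = 3.836200e+19^0.25 = 78700 m

78700 m


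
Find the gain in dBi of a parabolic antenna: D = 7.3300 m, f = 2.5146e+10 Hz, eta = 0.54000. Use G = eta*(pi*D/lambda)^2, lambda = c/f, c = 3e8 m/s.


lambda = c / f = 3.0000e+08 / 2.5146e+10 = 0.01193033 m
G_linear = 0.54000 * (pi * 7.3300 / 0.01193033)^2 = 2.011854e+06
G_dBi = 10 * log10(2.011854e+06) = 63.04 dBi

63.04 dBi


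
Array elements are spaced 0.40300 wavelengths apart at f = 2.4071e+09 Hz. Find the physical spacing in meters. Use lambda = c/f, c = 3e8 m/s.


lambda = c / f = 3.0000e+08 / 2.4071e+09 = 0.1246313 m
d = 0.40300 * 0.1246313 = 0.05023 m

0.05023 m


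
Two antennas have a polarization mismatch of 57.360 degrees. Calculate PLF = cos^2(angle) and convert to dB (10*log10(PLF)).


PLF_linear = cos^2(57.360 deg) = 0.2909079
PLF_dB = 10 * log10(0.2909079) = -5.362 dB

-5.362 dB


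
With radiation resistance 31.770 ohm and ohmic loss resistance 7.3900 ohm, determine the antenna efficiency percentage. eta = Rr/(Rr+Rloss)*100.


eta = 31.770 / (31.770 + 7.3900) * 100 = 81.13%

81.13%


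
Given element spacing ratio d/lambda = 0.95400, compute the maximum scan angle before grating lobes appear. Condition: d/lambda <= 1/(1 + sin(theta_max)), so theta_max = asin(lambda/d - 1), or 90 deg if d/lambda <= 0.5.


lambda/d - 1 = 1/0.95400 - 1 = 0.04821803
theta_max = asin(0.04821803) = 2.764 deg

2.764 deg


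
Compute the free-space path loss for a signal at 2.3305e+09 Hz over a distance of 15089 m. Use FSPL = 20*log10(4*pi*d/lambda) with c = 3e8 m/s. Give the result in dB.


lambda = c / f = 3.0000e+08 / 2.3305e+09 = 0.1287277 m
FSPL = 20 * log10(4*pi*15089/0.1287277) = 123.4 dB

123.4 dB


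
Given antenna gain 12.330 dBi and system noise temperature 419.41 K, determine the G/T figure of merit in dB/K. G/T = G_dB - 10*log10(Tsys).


G/T = 12.330 - 10*log10(419.41) = 12.330 - 26.22639 = -13.90 dB/K

-13.90 dB/K


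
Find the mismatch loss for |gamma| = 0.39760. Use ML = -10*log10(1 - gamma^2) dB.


ML = -10 * log10(1 - 0.39760^2) = -10 * log10(0.84191424) = 0.7473 dB

0.7473 dB


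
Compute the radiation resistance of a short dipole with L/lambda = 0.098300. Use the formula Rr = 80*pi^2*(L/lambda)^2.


Rr = 80 * pi^2 * (0.098300)^2 = 80 * 9.869604 * 9.662890e-03 = 7.630 ohm

7.630 ohm


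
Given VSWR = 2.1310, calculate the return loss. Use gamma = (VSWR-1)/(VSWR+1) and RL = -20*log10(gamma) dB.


gamma = (2.1310 - 1) / (2.1310 + 1) = 0.3612264
RL = -20 * log10(0.3612264) = 8.844 dB

8.844 dB


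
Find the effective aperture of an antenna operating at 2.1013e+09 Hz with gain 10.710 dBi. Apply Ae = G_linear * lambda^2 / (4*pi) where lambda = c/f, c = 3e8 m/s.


lambda = c / f = 3.0000e+08 / 2.1013e+09 = 0.1427688 m
G_linear = 10^(10.710/10) = 11.77606
Ae = G_linear * lambda^2 / (4*pi) = 11.77606 * 0.1427688^2 / (4*pi) = 0.01910 m^2

0.01910 m^2


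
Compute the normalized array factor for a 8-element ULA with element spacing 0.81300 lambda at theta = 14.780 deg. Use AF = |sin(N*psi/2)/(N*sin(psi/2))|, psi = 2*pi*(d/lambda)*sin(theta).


psi = 2*pi*0.81300*sin(14.780 deg) = 1.303152 rad
AF = |sin(8*1.303152/2) / (8*sin(1.303152/2))| = 0.1809

0.1809


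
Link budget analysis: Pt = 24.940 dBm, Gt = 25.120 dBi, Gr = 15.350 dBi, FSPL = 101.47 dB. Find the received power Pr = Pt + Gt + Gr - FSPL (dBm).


Pr = 24.940 + 25.120 + 15.350 - 101.47 = -36.06 dBm

-36.06 dBm


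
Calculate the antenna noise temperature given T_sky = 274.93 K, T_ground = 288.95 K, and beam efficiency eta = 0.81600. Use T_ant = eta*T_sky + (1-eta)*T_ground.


T_ant = 0.81600 * 274.93 + (1 - 0.81600) * 288.95 = 277.5 K

277.5 K


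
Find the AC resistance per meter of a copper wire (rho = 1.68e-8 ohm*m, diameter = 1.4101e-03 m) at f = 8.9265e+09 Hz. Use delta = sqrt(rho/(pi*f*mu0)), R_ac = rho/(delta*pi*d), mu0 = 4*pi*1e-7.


delta = sqrt(1.68e-8 / (pi * 8.9265e+09 * 4*pi*1e-7)) = 6.904531e-07 m
R_ac = 1.68e-8 / (6.904531e-07 * pi * 1.4101e-03) = 5.493 ohm/m

5.493 ohm/m


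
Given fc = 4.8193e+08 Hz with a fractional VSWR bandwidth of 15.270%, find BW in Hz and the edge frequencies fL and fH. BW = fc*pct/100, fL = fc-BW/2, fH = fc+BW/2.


BW = 4.8193e+08 * 15.270/100 = 7.359071e+07 Hz
fL = 4.8193e+08 - 7.359071e+07/2 = 4.451e+08 Hz
fH = 4.8193e+08 + 7.359071e+07/2 = 5.187e+08 Hz

BW=7.359e+07 Hz, fL=4.451e+08 Hz, fH=5.187e+08 Hz


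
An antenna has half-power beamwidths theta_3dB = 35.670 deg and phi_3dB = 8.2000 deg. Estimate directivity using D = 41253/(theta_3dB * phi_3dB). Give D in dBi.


D_linear = 41253 / (35.670 * 8.2000) = 141.0388
D_dBi = 10 * log10(141.0388) = 21.49 dBi

21.49 dBi


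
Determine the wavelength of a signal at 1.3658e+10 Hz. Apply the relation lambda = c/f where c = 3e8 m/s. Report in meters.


lambda = c / f = 3.0000e+08 / 1.3658e+10 = 0.02197 m

0.02197 m


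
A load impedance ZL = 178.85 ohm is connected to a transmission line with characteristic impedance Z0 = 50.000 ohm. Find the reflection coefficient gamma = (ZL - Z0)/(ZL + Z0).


gamma = (178.85 - 50.000) / (178.85 + 50.000) = 0.5630

0.5630


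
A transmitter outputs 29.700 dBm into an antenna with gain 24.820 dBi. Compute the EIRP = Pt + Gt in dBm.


EIRP = Pt + Gt = 29.700 + 24.820 = 54.52 dBm

54.52 dBm


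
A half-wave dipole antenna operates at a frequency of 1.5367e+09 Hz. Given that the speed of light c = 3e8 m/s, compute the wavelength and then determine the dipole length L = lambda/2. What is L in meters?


lambda = c / f = 3.0000e+08 / 1.5367e+09 = 0.1952235 m
L = lambda / 2 = 0.1952235 / 2 = 0.09761 m

0.09761 m


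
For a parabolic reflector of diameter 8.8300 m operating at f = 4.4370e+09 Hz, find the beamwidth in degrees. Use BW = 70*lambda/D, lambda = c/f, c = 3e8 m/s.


lambda = c / f = 3.0000e+08 / 4.4370e+09 = 0.06761325 m
BW = 70 * 0.06761325 / 8.8300 = 0.5360 deg

0.5360 deg


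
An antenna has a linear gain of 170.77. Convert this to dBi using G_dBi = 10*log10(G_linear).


G_dBi = 10 * log10(170.77) = 22.32 dBi

22.32 dBi


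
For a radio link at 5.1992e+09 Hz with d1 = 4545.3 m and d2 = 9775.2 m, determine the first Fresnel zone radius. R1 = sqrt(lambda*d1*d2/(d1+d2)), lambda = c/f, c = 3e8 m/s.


lambda = c / f = 3.0000e+08 / 5.1992e+09 = 0.05770118 m
R1 = sqrt(0.05770118 * 4545.3 * 9775.2 / (4545.3 + 9775.2)) = 13.38 m

13.38 m


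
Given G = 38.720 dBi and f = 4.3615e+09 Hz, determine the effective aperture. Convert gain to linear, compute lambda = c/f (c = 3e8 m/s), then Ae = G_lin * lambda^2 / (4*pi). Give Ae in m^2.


lambda = c / f = 3.0000e+08 / 4.3615e+09 = 0.06878368 m
G_linear = 10^(38.720/10) = 7447.320
Ae = G_linear * lambda^2 / (4*pi) = 7447.320 * 0.06878368^2 / (4*pi) = 2.804 m^2

2.804 m^2


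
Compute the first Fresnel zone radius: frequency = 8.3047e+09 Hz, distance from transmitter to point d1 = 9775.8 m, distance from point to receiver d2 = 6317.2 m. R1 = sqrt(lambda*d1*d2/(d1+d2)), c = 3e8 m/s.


lambda = c / f = 3.0000e+08 / 8.3047e+09 = 0.03612412 m
R1 = sqrt(0.03612412 * 9775.8 * 6317.2 / (9775.8 + 6317.2)) = 11.77 m

11.77 m


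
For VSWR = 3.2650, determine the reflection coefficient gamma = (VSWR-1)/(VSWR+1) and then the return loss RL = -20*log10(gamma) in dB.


gamma = (3.2650 - 1) / (3.2650 + 1) = 0.5310668
RL = -20 * log10(0.5310668) = 5.497 dB

5.497 dB


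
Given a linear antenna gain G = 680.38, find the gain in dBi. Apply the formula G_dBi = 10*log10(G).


G_dBi = 10 * log10(680.38) = 28.33 dBi

28.33 dBi


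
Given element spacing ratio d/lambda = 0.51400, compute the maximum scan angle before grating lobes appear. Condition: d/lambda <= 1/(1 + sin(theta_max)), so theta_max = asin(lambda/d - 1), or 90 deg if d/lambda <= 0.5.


lambda/d - 1 = 1/0.51400 - 1 = 0.9455253
theta_max = asin(0.9455253) = 71.00 deg

71.00 deg


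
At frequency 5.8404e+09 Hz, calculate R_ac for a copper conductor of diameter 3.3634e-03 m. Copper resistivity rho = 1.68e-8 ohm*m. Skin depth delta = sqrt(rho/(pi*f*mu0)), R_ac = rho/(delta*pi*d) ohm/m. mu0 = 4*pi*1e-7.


delta = sqrt(1.68e-8 / (pi * 5.8404e+09 * 4*pi*1e-7)) = 8.535982e-07 m
R_ac = 1.68e-8 / (8.535982e-07 * pi * 3.3634e-03) = 1.863 ohm/m

1.863 ohm/m


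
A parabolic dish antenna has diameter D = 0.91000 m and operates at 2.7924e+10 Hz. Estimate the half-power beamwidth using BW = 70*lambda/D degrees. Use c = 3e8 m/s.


lambda = c / f = 3.0000e+08 / 2.7924e+10 = 0.01074345 m
BW = 70 * 0.01074345 / 0.91000 = 0.8264 deg

0.8264 deg


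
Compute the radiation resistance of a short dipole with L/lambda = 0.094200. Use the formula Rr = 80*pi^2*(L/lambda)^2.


Rr = 80 * pi^2 * (0.094200)^2 = 80 * 9.869604 * 8.873640e-03 = 7.006 ohm

7.006 ohm


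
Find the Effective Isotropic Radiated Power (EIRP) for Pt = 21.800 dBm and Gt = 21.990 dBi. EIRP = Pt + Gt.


EIRP = Pt + Gt = 21.800 + 21.990 = 43.79 dBm

43.79 dBm


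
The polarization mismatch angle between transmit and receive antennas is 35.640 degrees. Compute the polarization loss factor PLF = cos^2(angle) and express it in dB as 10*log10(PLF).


PLF_linear = cos^2(35.640 deg) = 0.6604718
PLF_dB = 10 * log10(0.6604718) = -1.801 dB

-1.801 dB


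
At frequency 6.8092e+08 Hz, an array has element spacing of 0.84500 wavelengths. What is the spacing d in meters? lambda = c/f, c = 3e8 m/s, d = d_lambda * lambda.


lambda = c / f = 3.0000e+08 / 6.8092e+08 = 0.4405804 m
d = 0.84500 * 0.4405804 = 0.3723 m

0.3723 m


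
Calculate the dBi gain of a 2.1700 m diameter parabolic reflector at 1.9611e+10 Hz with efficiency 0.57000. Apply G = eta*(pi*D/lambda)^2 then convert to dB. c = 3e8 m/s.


lambda = c / f = 3.0000e+08 / 1.9611e+10 = 0.01529754 m
G_linear = 0.57000 * (pi * 2.1700 / 0.01529754)^2 = 113201.2
G_dBi = 10 * log10(113201.2) = 50.54 dBi

50.54 dBi
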